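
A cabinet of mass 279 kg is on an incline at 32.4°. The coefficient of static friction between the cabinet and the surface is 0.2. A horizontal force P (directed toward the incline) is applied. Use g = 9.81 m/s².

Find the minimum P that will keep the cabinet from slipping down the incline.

The cabinet tends to slide down (tan θ > μ_s), so at the point of impending slip friction acts up-slope at its limit: f = μ_s N.
Perpendicular to the incline: N = m g cos θ + P sin θ.
Along the incline: P cos θ + μ_s N = m g sin θ, i.e. P cos θ + μ_s (m g cos θ + P sin θ) = m g sin θ.
Solving, P (cos θ + μ_s sin θ) = m g (sin θ − μ_s cos θ), so P = 2740×0.367/0.9515 = 1060 N.

P_min ≈ 1060 N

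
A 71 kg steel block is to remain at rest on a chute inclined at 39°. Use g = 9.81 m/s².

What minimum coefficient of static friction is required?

μ_s,min ≈ 0.81

At the slip threshold m g sin θ = μ_s m g cos θ, so μ_s,min = tan θ.
μ_s,min = tan 39° = 0.81.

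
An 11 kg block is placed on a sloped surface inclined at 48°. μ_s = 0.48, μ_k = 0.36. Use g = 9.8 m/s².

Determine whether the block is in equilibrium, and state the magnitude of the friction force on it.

N = m g cos θ = 72.1 N.
Down-slope weight component: m g sin θ = 80.1 N.
μ_s N = 34.6 N.
80.1 > 34.6 N, so it slides; kinetic friction f = μ_k N = 0.36×72.1 = 26 N.

f ≈ 26 N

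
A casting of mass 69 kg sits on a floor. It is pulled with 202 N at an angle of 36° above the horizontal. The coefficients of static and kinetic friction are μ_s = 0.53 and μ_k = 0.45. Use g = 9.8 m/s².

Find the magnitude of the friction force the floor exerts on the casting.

The vertical component of P reduces the normal force: N = m g − P sin α = 676.2 − 118.7 = 557.5 N.
For equilibrium, f = P cos α = 202×cos 36° = 163.4 N.
μ_s N = 0.53 × 557.5 = 295.5 N.
Since 163.4 N does not exceed the limit, the casting stays at rest and f = 163 N.

f ≈ 163 N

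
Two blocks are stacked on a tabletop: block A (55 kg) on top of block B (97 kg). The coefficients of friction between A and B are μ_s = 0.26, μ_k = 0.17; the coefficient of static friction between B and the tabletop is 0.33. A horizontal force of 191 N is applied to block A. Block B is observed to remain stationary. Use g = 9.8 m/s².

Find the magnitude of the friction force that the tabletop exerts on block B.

f ≈ 91.6 N

Between the blocks, N₁ = m_A g = 539 N.
Maximum static friction on A from B: μ_s N₁ = 0.26×539 = 140.1 N.
P = 191 N exceeds that limit, so A slips over B and the interface friction becomes kinetic: f₁ = μ_k N₁ = 0.17×539 = 91.6 N.
B experiences an equal 91.6 N forward from A (third law). B is in equilibrium, so the floor supplies f₂ = 91.6 N of static friction (limit μ_s(m_A+m_B)g = 491.6 N, not exceeded).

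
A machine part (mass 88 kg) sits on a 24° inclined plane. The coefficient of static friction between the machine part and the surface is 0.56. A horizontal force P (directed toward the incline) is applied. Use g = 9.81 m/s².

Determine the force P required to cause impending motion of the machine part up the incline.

P ≈ 1160 N

At impending motion up the slope, friction acts down-slope at its limit: f = μ_s N.
Perpendicular to the incline: N = m g cos θ + P sin θ.
Along the incline: P cos θ = m g sin θ + μ_s N = m g sin θ + μ_s (m g cos θ + P sin θ).
Solving, P (cos θ − μ_s sin θ) = m g (sin θ + μ_s cos θ), so P = 88×9.81×(sin 24° + 0.56 cos 24°)/(cos 24° − 0.56 sin 24°) = 863×0.9183/0.6858 = 1160 N.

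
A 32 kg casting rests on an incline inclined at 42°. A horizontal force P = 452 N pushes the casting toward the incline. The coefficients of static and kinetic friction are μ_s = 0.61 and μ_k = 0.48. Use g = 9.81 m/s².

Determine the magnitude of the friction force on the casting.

f ≈ 126 N (down the incline)

The horizontal push has a component P sin θ into the surface, so N = m g cos θ + P sin θ = 233.3 + 302.4 = 535.7 N.
Along the incline, the net driving force (taking up-slope positive) is P cos θ − m g sin θ = 335.9 − 210.1 = 125.8 N, so equilibrium requires friction f = -125.8 N (down-slope).
The limit of static friction is μ_s N = 326.8 N.
Since 125.8 N is within the 326.8 N limit, the casting stays put and friction is exactly 126 N.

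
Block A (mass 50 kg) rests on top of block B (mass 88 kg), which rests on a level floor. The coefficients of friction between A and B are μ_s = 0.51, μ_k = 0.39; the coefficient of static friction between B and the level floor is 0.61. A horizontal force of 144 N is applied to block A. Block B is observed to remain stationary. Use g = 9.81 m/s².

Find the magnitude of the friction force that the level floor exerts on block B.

f ≈ 144 N

The normal force B exerts on A is simply A's weight, N₁ = 490.5 N.
Maximum static friction on A from B: μ_s N₁ = 0.51×490.5 = 250.2 N.
Since P = 144 N ≤ 250.2 N, A does not slip on B; friction on A equals P = 144 N.
B experiences an equal 144 N forward from A (third law). B is in equilibrium, so the floor supplies f₂ = 144 N of static friction (limit μ_s(m_A+m_B)g = 825.8 N, not exceeded).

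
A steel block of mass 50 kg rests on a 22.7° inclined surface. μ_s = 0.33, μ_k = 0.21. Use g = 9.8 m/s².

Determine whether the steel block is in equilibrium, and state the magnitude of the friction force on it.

f ≈ 94.9 N

N = m g cos θ = 452 N.
Down-slope weight component: m g sin θ = 189 N.
μ_s N = 149 N.
189 > 149 N, so it slides; kinetic friction f = μ_k N = 0.21×452 = 94.9 N.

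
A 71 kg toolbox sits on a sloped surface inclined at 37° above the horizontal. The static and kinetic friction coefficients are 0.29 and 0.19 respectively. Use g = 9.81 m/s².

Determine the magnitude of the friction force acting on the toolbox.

Normal force: N = m g cos θ = 71 × 9.81 × cos 37° = 556.3 N.
For equilibrium along the incline, friction must balance the weight component: f = m g sin θ = 419.2 N up the slope.
Static friction can supply at most μ_s N = 161.3 N.
|419.2| exceeds 161.3 N, so the toolbox slips down-slope; friction is kinetic, f = μ_k N = 0.19×556.3 = 106 N.

f ≈ 106 N (up the incline)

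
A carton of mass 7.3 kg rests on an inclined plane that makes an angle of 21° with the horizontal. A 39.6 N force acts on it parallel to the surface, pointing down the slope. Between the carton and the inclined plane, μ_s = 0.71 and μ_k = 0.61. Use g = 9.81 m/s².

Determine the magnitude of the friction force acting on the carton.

f ≈ 40.8 N (up the incline)

Perpendicular to the surface, N = m g cos θ = 7.3·9.81·cos 21° = 66.86 N.
The friction needed for equilibrium is m g sin θ + P = 25.66 + 39.6 = 65.26 N, measured positive up-slope.
Static friction can supply at most μ_s N = 47.47 N.
Since |65.26| > 47.47 N, static friction cannot hold it; the carton slides down the incline and kinetic friction applies: f = μ_k N = 0.61 × 66.86 = 40.8 N.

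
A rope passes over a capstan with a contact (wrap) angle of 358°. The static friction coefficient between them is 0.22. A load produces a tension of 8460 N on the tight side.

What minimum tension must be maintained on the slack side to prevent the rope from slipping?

T_min ≈ 2140 N

Capstan equation at impending slip: T_tight/T_slack = e^{μβ}.
β = 358° = 6.248 rad; e^{μβ} = e^{0.22×6.248} = 3.954.
T_slack = T_tight / e^{μβ} = 8460 / 3.954 = 2140 N.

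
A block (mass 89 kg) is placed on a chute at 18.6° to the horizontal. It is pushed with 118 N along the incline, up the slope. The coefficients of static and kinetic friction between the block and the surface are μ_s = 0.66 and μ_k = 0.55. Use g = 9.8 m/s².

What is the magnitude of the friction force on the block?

f ≈ 160 N (up the incline)

The normal reaction is N = m g cos θ = 826.6 N.
Parallel to the incline, ΣF = 0 gives f = m g sin θ − P = 278.2 − 118 = 160.2 N (up-slope positive).
Maximum static friction available: μ_s N = 0.66 × 826.6 = 545.6 N.
Since |160.2| ≤ 545.6 N, static friction is sufficient; f equals the required value, not μ_s N.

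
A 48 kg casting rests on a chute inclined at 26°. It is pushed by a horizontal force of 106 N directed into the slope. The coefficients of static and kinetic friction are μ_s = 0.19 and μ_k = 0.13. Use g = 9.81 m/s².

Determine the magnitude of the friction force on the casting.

The horizontal push has a component P sin θ into the surface, so N = m g cos θ + P sin θ = 423.2 + 46.47 = 469.7 N.
Along the incline, the net driving force (taking up-slope positive) is P cos θ − m g sin θ = 95.27 − 206.4 = -111.1 N, so equilibrium requires friction f = 111.1 N (up-slope).
The limit of static friction is μ_s N = 89.24 N.
|f_req| = 111.1 > 89.24 N → the casting slides down the incline; f = μ_k N = 0.13 × 469.7 = 61.1 N.

f ≈ 61.1 N (up the incline)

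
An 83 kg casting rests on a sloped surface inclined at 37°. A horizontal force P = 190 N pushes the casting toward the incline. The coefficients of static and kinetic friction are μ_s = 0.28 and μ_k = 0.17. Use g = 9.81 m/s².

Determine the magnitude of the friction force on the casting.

f ≈ 130 N (up the incline)

Resolve perpendicular to the incline: N = m g cos θ + P sin θ = 83×9.81×cos 37° + 190×sin 37° = 764.6 N.
Parallel to the incline: P cos θ − m g sin θ = 151.7 − 490 = -338.3 N; the friction needed to balance this is 338.3 N acting up the slope.
Maximum static friction: μ_s N = 0.28 × 764.6 = 214.1 N.
|f_req| = 338.3 > 214.1 N → the casting slides down the incline; f = μ_k N = 0.17 × 764.6 = 130 N.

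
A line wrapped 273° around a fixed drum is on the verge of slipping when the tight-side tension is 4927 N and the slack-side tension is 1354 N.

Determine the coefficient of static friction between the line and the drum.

μ ≈ 0.271

T₂/T₁ = e^{μβ} → μ = ln(T₂/T₁)/β.
β = 273° = 4.765 rad.
μ = ln(4927/1354)/4.765 = ln(3.639)/4.765 = 0.271.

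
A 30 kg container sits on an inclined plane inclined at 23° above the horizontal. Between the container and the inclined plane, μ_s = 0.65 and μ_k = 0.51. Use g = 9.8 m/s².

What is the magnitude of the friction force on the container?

Normal force: N = m g cos θ = 30 × 9.8 × cos 23° = 270.6 N.
For equilibrium along the incline, friction must balance the weight component: f = m g sin θ = 114.9 N up the slope.
The static-friction ceiling is μ_s N = 0.65 × 270.6 = 175.9 N.
Since |114.9| ≤ 175.9 N, the container remains in static equilibrium and friction takes exactly the required value.

f ≈ 115 N (up the incline)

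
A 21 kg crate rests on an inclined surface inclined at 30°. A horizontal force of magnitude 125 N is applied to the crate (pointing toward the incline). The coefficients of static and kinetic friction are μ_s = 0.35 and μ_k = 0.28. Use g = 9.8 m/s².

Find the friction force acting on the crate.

f ≈ 5.35 N (down the incline)

The horizontal push has a component P sin θ into the surface, so N = m g cos θ + P sin θ = 178.2 + 62.5 = 240.7 N.
Along the incline, the net driving force (taking up-slope positive) is P cos θ − m g sin θ = 108.3 − 102.9 = 5.353 N, so equilibrium requires friction f = -5.353 N (down-slope).
Maximum static friction: μ_s N = 0.35 × 240.7 = 84.25 N.
Since 5.353 N is within the 84.25 N limit, the crate stays put and friction is exactly 5.35 N.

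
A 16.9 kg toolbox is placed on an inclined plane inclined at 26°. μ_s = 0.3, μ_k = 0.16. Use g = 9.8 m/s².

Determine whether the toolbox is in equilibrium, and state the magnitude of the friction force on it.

f ≈ 23.8 N

N = m g cos θ = 149 N.
Down-slope weight component: m g sin θ = 72.6 N.
μ_s N = 44.7 N.
72.6 > 44.7 N, so it slides; kinetic friction f = μ_k N = 0.16×149 = 23.8 N.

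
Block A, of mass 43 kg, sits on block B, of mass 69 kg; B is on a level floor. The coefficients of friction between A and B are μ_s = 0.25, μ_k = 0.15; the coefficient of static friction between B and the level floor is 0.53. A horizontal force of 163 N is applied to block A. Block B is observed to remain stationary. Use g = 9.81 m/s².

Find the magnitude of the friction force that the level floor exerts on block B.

f ≈ 63.3 N

Normal force at the A–B interface: N₁ = m_A g = 421.8 N.
Maximum static friction on A from B: μ_s N₁ = 0.25×421.8 = 105.5 N.
P = 163 N exceeds that limit, so A slips over B and the interface friction becomes kinetic: f₁ = μ_k N₁ = 0.15×421.8 = 63.3 N.
By Newton's third law B feels 63.3 N forward from A. With B stationary, the floor's static friction on B balances it: f₂ = 63.3 N (well within μ_s(m_A+m_B)g = 582.3 N).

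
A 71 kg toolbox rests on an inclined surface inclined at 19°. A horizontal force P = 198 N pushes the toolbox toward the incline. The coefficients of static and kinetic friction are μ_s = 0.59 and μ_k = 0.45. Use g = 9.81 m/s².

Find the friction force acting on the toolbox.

f ≈ 39.5 N (up the incline)

Resolve perpendicular to the incline: N = m g cos θ + P sin θ = 71×9.81×cos 19° + 198×sin 19° = 723 N.
Parallel to the incline: P cos θ − m g sin θ = 187.2 − 226.8 = -39.55 N; the friction needed to balance this is 39.55 N acting up the slope.
The limit of static friction is μ_s N = 426.6 N.
|f_req| = 39.55 ≤ 426.6 N → the toolbox is in equilibrium; friction equals the required value.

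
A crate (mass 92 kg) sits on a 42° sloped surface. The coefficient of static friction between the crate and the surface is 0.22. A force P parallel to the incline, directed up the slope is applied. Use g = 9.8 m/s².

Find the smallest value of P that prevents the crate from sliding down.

The crate tends to slide down (tan θ > μ_s), so at the point of impending slip friction acts up-slope at its limit: f = μ_s N.
P is parallel to the surface, so N = m g cos θ = 670 N.
Along the incline: P + μ_s N = m g sin θ, so P = 603 − 0.22×670 = 456 N.

P_min ≈ 456 N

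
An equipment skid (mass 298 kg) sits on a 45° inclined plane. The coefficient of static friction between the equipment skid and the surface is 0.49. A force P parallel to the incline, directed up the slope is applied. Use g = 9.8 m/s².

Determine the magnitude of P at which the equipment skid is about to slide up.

At impending motion up the slope, friction acts down-slope at its limit: f = μ_s N.
P is parallel to the surface, so N = m g cos θ = 2070 N.
Along the incline: P = m g sin θ + μ_s N = 2070 + 0.49×2070 = 3080 N.

P ≈ 3080 N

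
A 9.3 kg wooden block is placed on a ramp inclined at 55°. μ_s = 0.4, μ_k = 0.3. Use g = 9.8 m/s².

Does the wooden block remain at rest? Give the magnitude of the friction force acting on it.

f ≈ 15.7 N

N = m g cos θ = 52.3 N.
Down-slope weight component: m g sin θ = 74.7 N.
μ_s N = 20.9 N.
74.7 > 20.9 N, so it slides; kinetic friction f = μ_k N = 0.3×52.3 = 15.7 N.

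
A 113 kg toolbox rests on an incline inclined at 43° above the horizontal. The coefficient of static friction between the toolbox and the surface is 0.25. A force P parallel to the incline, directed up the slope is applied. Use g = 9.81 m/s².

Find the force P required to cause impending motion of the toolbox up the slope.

P ≈ 959 N

At impending motion up the slope, friction acts down-slope at its limit: f = μ_s N.
P is parallel to the surface, so N = m g cos θ = 811 N.
Along the incline: P = m g sin θ + μ_s N = 756 + 0.25×811 = 959 N.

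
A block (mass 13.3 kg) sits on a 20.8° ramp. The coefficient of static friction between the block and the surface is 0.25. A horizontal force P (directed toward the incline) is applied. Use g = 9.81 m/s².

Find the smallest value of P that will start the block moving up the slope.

At impending motion up the slope, friction acts down-slope at its limit: f = μ_s N.
Perpendicular to the incline: N = m g cos θ + P sin θ.
Along the incline: P cos θ = m g sin θ + μ_s N = m g sin θ + μ_s (m g cos θ + P sin θ).
Solving, P (cos θ − μ_s sin θ) = m g (sin θ + μ_s cos θ), so P = 13.3×9.81×(sin 20.8° + 0.25 cos 20.8°)/(cos 20.8° − 0.25 sin 20.8°) = 130×0.5888/0.846 = 90.8 N.

P ≈ 90.8 N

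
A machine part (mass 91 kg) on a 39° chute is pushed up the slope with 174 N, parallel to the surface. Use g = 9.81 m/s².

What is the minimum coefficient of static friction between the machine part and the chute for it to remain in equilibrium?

N = m g cos θ = 693.8 N.
Friction must make up the shortfall along the incline: f = m g sin θ − P = 561.8 − 174 = 387.8 N.
At the threshold f = μ_s N, so μ_s,min = 387.8/693.8 = 0.559.

μ_s,min ≈ 0.559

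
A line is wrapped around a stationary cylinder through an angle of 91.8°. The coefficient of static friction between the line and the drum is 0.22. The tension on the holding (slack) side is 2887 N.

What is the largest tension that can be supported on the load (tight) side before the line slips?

T_max ≈ 4110 N

At impending slip the capstan equation gives T₂/T₁ = e^{μβ} with β in radians.
β = 91.8° × π/180 = 1.602 rad.
e^{μβ} = e^{0.22×1.602} = 1.423.
T₂ = T₁ · e^{μβ} = 2887 × 1.423 = 4110 N.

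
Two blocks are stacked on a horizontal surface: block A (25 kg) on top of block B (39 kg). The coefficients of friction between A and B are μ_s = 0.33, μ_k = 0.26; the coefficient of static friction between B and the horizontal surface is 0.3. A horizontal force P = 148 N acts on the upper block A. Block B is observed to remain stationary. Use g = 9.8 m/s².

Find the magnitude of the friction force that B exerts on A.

Normal force at the A–B interface: N₁ = m_A g = 245 N.
Maximum static friction on A from B: μ_s N₁ = 0.33×245 = 80.85 N.
P = 148 N exceeds that limit, so A slips over B and the interface friction becomes kinetic: f₁ = μ_k N₁ = 0.26×245 = 63.7 N.
B experiences an equal 63.7 N forward from A (third law). B is in equilibrium, so the floor supplies f₂ = 63.7 N of static friction (limit μ_s(m_A+m_B)g = 188.2 N, not exceeded).

f ≈ 63.7 N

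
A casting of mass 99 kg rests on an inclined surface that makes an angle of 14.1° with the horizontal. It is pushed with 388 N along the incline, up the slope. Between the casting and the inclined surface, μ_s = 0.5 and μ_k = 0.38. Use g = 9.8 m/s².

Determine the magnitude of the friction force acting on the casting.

Normal force: N = m g cos θ = 99 × 9.8 × cos 14.1° = 941 N.
For equilibrium along the incline the friction force must supply f = m g sin θ − P = 236.4 − 388 = -151.6 N (positive meaning up-slope).
Static friction can supply at most μ_s N = 470.5 N.
Since |-151.6| ≤ 470.5 N, no slip — friction simply equals what equilibrium demands.

f ≈ 152 N (down the incline)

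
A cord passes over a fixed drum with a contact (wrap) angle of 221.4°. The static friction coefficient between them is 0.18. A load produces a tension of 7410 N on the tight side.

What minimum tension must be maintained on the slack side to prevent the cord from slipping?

Capstan equation at impending slip: T_tight/T_slack = e^{μβ}.
β = 221.4° = 3.864 rad; e^{μβ} = e^{0.18×3.864} = 2.005.
T_slack = T_tight / e^{μβ} = 7410 / 2.005 = 3700 N.

T_min ≈ 3700 N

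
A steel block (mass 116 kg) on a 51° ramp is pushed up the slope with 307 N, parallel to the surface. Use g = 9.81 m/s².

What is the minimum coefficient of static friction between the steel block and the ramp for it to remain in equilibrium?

μ_s,min ≈ 0.806

N = m g cos θ = 716.1 N.
Friction must make up the shortfall along the incline: f = m g sin θ − P = 884.4 − 307 = 577.4 N.
At the threshold f = μ_s N, so μ_s,min = 577.4/716.1 = 0.806.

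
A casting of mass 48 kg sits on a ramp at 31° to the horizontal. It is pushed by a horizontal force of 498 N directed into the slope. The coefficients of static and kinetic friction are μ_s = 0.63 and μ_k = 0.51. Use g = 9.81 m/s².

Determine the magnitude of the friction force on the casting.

The horizontal push has a component P sin θ into the surface, so N = m g cos θ + P sin θ = 403.6 + 256.5 = 660.1 N.
Parallel to the incline: P cos θ − m g sin θ = 426.9 − 242.5 = 184.3 N; the friction needed to balance this is 184.3 N acting down the slope.
Maximum static friction: μ_s N = 0.63 × 660.1 = 415.9 N.
|f_req| = 184.3 ≤ 415.9 N → the casting is in equilibrium; friction equals the required value.

f ≈ 184 N (down the incline)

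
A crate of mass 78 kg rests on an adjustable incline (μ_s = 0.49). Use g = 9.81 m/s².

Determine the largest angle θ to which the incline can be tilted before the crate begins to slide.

At the slip threshold, m g sin θ = μ_s · m g cos θ, so tan θ = μ_s.
θ_max = arctan(0.49) = 26.1°.

θ_max ≈ 26.1°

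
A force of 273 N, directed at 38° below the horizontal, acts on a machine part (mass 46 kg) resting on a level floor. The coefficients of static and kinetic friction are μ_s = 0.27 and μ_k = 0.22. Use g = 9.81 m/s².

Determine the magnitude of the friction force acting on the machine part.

f ≈ 136 N

Vertical equilibrium gives N = m g + P sin α = 619.3 N.
The horizontal driving force is P cos α = 215.1 N, so equilibrium needs friction f = 215.1 N.
μ_s N = 0.27 × 619.3 = 167.2 N.
The required friction exceeds μ_s N, so the machine part moves and f = μ_k N = 136 N.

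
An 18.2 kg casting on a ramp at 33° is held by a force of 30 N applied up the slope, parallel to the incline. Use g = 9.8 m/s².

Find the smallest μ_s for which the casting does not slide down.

μ_s,min ≈ 0.449

N = m g cos θ = 149.6 N.
Friction must make up the shortfall along the incline: f = m g sin θ − P = 97.14 − 30 = 67.14 N.
At the threshold f = μ_s N, so μ_s,min = 67.14/149.6 = 0.449.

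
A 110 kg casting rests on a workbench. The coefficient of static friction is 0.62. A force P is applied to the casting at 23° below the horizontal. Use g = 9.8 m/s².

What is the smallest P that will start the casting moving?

N = m g + P sin α (the push presses the casting into the workbench).
At impending slip, P cos α = μ_s N = μ_s (m g + P sin α).
Solving: P (cos α − μ_s sin α) = μ_s m g → P = 0.62×1080/(cos 23° − 0.62 sin 23°) = 668/0.6783 = 985 N.

P ≈ 985 N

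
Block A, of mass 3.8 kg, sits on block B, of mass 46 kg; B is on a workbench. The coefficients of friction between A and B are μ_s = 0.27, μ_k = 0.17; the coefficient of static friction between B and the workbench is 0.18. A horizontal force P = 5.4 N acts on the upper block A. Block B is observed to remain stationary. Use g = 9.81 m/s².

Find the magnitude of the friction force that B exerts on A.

f ≈ 5.4 N

Normal force at the A–B interface: N₁ = m_A g = 37.28 N.
So the A–B interface can sustain at most μ_s N₁ = 10.07 N of static friction.
P = 5.4 N is within that limit, so A and B move together (both at rest); the A–B friction is simply f₁ = P = 5.4 N.
By Newton's third law B feels 5.4 N forward from A. With B stationary, the floor's static friction on B balances it: f₂ = 5.4 N (well within μ_s(m_A+m_B)g = 87.94 N).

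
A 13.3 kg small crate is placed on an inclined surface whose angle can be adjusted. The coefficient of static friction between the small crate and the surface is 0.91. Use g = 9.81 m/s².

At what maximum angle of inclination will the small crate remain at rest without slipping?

θ_max ≈ 42.3°

At the slip threshold, m g sin θ = μ_s · m g cos θ, so tan θ = μ_s.
θ_max = arctan(0.91) = 42.3°.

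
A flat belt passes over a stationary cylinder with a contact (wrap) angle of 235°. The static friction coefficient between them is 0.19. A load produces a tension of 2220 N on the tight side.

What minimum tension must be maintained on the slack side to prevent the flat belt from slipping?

Capstan equation at impending slip: T_tight/T_slack = e^{μβ}.
β = 235° = 4.102 rad; e^{μβ} = e^{0.19×4.102} = 2.18.
T_slack = T_tight / e^{μβ} = 2220 / 2.18 = 1020 N.

T_min ≈ 1020 N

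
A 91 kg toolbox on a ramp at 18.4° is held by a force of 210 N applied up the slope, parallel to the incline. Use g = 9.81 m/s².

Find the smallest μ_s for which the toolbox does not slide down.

μ_s,min ≈ 0.0847

N = m g cos θ = 847.1 N.
Friction must make up the shortfall along the incline: f = m g sin θ − P = 281.8 − 210 = 71.78 N.
At the threshold f = μ_s N, so μ_s,min = 71.78/847.1 = 0.0847.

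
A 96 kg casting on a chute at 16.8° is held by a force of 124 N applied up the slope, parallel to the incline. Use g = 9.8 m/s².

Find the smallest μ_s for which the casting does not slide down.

μ_s,min ≈ 0.164

N = m g cos θ = 900.6 N.
Friction must make up the shortfall along the incline: f = m g sin θ − P = 271.9 − 124 = 147.9 N.
At the threshold f = μ_s N, so μ_s,min = 147.9/900.6 = 0.164.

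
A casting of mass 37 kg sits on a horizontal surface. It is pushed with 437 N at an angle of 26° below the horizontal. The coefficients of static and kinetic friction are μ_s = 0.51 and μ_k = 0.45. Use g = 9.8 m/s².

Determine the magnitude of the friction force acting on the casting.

Vertical equilibrium gives N = m g + P sin α = 554.2 N.
Horizontally, friction must balance P cos α = 392.8 N.
The static-friction limit is μ_s N = 282.6 N.
The required friction exceeds μ_s N, so the casting moves and f = μ_k N = 249 N.

f ≈ 249 N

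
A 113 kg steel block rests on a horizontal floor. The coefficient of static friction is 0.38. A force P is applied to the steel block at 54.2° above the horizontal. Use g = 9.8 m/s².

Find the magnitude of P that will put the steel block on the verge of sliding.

N = m g − P sin α (the pull lifts the steel block).
At impending slip, P cos α = μ_s N = μ_s (m g − P sin α).
Solving: P (cos α + μ_s sin α) = μ_s m g → P = 0.38×1110/(cos 54.2° + 0.38 sin 54.2°) = 421/0.8932 = 471 N.

P ≈ 471 N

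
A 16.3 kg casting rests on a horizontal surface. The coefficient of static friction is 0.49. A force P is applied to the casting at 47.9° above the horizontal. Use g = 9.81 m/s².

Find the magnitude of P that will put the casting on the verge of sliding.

N = m g − P sin α (the pull lifts the casting).
At impending slip, P cos α = μ_s N = μ_s (m g − P sin α).
Solving: P (cos α + μ_s sin α) = μ_s m g → P = 0.49×160/(cos 47.9° + 0.49 sin 47.9°) = 78.4/1.034 = 75.8 N.

P ≈ 75.8 N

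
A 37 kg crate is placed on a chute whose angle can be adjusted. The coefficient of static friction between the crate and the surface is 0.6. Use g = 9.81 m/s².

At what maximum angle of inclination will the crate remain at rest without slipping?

θ_max ≈ 31°

At the slip threshold, m g sin θ = μ_s · m g cos θ, so tan θ = μ_s.
θ_max = arctan(0.6) = 31°.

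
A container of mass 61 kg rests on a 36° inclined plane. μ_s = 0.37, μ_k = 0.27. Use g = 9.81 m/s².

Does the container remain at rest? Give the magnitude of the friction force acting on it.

N = m g cos θ = 484 N.
Down-slope weight component: m g sin θ = 352 N.
μ_s N = 179 N.
352 > 179 N, so it slides; kinetic friction f = μ_k N = 0.27×484 = 131 N.

f ≈ 131 N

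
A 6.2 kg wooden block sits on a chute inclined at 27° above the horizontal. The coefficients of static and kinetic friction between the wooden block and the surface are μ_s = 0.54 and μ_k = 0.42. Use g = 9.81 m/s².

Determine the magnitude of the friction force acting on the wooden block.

f ≈ 27.6 N (up the incline)

Perpendicular to the surface, N = m g cos θ = 6.2·9.81·cos 27° = 54.19 N.
Along the slope the weight component is m g sin θ = 27.61 N; friction must supply exactly this, acting up-slope.
The static-friction ceiling is μ_s N = 0.54 × 54.19 = 29.26 N.
Since |27.61| ≤ 29.26 N, the wooden block remains in static equilibrium and friction takes exactly the required value.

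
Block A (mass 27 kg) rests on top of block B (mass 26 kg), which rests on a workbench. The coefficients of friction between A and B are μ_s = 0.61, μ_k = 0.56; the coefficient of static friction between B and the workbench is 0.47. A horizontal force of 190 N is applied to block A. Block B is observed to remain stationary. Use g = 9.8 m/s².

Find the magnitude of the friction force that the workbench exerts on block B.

The normal force B exerts on A is simply A's weight, N₁ = 264.6 N.
So the A–B interface can sustain at most μ_s N₁ = 161.4 N of static friction.
P = 190 N exceeds that limit, so A slips over B and the interface friction becomes kinetic: f₁ = μ_k N₁ = 0.56×264.6 = 148 N.
By Newton's third law B feels 148 N forward from A. With B stationary, the floor's static friction on B balances it: f₂ = 148 N (well within μ_s(m_A+m_B)g = 244.1 N).

f ≈ 148 N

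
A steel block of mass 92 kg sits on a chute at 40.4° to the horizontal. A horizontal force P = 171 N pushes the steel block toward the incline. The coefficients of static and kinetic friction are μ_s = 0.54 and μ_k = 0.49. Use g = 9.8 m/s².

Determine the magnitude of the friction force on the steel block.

The horizontal push has a component P sin θ into the surface, so N = m g cos θ + P sin θ = 686.6 + 110.8 = 797.4 N.
Parallel to the incline: P cos θ − m g sin θ = 130.2 − 584.3 = -454.1 N; the friction needed to balance this is 454.1 N acting up the slope.
The limit of static friction is μ_s N = 430.6 N.
|f_req| = 454.1 > 430.6 N → the steel block slides down the incline; f = μ_k N = 0.49 × 797.4 = 391 N.

f ≈ 391 N (up the incline)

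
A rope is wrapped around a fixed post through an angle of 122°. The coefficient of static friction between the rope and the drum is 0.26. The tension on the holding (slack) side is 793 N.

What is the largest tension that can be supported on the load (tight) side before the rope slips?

At impending slip the capstan equation gives T₂/T₁ = e^{μβ} with β in radians.
β = 122° × π/180 = 2.129 rad.
e^{μβ} = e^{0.26×2.129} = 1.74.
T₂ = T₁ · e^{μβ} = 793 × 1.74 = 1380 N.

T_max ≈ 1380 N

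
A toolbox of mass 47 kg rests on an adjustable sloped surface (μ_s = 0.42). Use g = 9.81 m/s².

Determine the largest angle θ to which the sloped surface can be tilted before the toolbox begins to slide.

At the slip threshold, m g sin θ = μ_s · m g cos θ, so tan θ = μ_s.
θ_max = arctan(0.42) = 22.8°.

θ_max ≈ 22.8°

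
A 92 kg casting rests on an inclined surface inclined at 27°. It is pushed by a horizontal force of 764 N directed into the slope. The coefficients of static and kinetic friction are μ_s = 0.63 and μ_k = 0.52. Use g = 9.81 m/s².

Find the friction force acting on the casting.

f ≈ 271 N (down the incline)

Resolve perpendicular to the incline: N = m g cos θ + P sin θ = 92×9.81×cos 27° + 764×sin 27° = 1151 N.
Along the incline, the net driving force (taking up-slope positive) is P cos θ − m g sin θ = 680.7 − 409.7 = 271 N, so equilibrium requires friction f = -271 N (down-slope).
Maximum static friction: μ_s N = 0.63 × 1151 = 725.1 N.
Since 271 N is within the 725.1 N limit, the casting stays put and friction is exactly 271 N.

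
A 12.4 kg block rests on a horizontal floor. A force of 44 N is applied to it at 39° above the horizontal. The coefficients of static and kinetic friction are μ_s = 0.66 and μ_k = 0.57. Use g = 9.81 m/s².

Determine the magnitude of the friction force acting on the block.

f ≈ 34.2 N

N = m g − P sin α = 121.6 − 44×sin 39° = 93.95 N.
The horizontal driving force is P cos α = 34.19 N, so equilibrium needs friction f = 34.19 N.
The static-friction limit is μ_s N = 62.01 N.
Since 34.19 N does not exceed the limit, the block stays at rest and f = 34.2 N.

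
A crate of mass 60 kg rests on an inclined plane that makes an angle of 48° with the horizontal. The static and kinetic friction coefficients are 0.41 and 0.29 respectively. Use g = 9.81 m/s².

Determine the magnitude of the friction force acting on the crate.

The normal reaction is N = m g cos θ = 393.9 N.
Along the slope the weight component is m g sin θ = 437.4 N; friction must supply exactly this, acting up-slope.
Static friction can supply at most μ_s N = 161.5 N.
Since |437.4| > 161.5 N, static friction cannot hold it; the crate slides down the incline and kinetic friction applies: f = μ_k N = 0.29 × 393.9 = 114 N.

f ≈ 114 N (up the incline)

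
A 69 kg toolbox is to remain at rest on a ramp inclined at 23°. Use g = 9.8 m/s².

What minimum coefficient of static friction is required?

μ_s,min ≈ 0.424

At the slip threshold m g sin θ = μ_s m g cos θ, so μ_s,min = tan θ.
μ_s,min = tan 23° = 0.424.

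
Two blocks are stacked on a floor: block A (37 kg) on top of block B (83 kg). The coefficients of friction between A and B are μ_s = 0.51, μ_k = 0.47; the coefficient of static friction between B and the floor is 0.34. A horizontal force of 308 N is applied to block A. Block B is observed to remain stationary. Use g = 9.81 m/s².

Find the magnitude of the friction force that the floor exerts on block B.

The normal force B exerts on A is simply A's weight, N₁ = 363 N.
So the A–B interface can sustain at most μ_s N₁ = 185.1 N of static friction.
Since P = 308 N > 185.1 N, A slides on B; the A–B friction is kinetic: f₁ = μ_k N₁ = 0.47×363 = 171 N.
By Newton's third law B feels 171 N forward from A. With B stationary, the floor's static friction on B balances it: f₂ = 171 N (well within μ_s(m_A+m_B)g = 400.2 N).

f ≈ 171 N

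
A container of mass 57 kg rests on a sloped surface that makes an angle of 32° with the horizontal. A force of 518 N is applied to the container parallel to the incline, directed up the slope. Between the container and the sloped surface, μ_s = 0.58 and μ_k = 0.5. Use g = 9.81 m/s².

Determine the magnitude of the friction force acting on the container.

f ≈ 222 N (down the incline)

Normal force: N = m g cos θ = 57 × 9.81 × cos 32° = 474.2 N.
The friction needed for equilibrium is m g sin θ − P = 296.3 − 518 = -221.7 N, measured positive up-slope.
Maximum static friction available: μ_s N = 0.58 × 474.2 = 275 N.
Since |-221.7| ≤ 275 N, static friction is sufficient; f equals the required value, not μ_s N.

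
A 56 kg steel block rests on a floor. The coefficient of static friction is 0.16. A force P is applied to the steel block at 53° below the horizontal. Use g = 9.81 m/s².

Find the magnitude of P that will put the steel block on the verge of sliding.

N = m g + P sin α (the push presses the steel block into the floor).
At impending slip, P cos α = μ_s N = μ_s (m g + P sin α).
Solving: P (cos α − μ_s sin α) = μ_s m g → P = 0.16×549/(cos 53° − 0.16 sin 53°) = 87.9/0.474 = 185 N.

P ≈ 185 N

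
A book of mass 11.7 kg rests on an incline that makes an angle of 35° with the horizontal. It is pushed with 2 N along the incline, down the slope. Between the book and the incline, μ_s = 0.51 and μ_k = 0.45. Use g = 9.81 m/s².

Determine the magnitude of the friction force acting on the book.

f ≈ 42.3 N (up the incline)

The normal reaction is N = m g cos θ = 94.02 N.
Parallel to the incline, ΣF = 0 gives f = m g sin θ + P = 65.83 + 2 = 67.83 N (up-slope positive).
The static-friction ceiling is μ_s N = 0.51 × 94.02 = 47.95 N.
Since |67.83| > 47.95 N, static friction cannot hold it; the book slides down the incline and kinetic friction applies: f = μ_k N = 0.45 × 94.02 = 42.3 N.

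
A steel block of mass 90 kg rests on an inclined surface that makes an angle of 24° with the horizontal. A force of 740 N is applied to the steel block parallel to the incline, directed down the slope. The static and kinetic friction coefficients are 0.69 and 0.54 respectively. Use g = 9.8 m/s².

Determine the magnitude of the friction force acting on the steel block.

f ≈ 435 N (up the incline)

Perpendicular to the surface, N = m g cos θ = 90·9.8·cos 24° = 805.7 N.
Parallel to the incline, ΣF = 0 gives f = m g sin θ + P = 358.7 + 740 = 1099 N (up-slope positive).
Maximum static friction available: μ_s N = 0.69 × 805.7 = 556 N.
|1099| exceeds 556 N, so the steel block slips down-slope; friction is kinetic, f = μ_k N = 0.54×805.7 = 435 N.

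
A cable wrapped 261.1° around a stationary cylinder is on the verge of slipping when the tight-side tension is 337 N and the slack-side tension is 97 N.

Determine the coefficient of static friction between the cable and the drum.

T₂/T₁ = e^{μβ} → μ = ln(T₂/T₁)/β.
β = 261.1° = 4.557 rad.
μ = ln(337/97)/4.557 = ln(3.474)/4.557 = 0.273.

μ ≈ 0.273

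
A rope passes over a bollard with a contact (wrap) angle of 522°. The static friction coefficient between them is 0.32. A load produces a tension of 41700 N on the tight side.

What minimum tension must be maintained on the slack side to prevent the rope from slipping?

T_min ≈ 2260 N

Capstan equation at impending slip: T_tight/T_slack = e^{μβ}.
β = 522° = 9.111 rad; e^{μβ} = e^{0.32×9.111} = 18.46.
T_slack = T_tight / e^{μβ} = 41700 / 18.46 = 2260 N.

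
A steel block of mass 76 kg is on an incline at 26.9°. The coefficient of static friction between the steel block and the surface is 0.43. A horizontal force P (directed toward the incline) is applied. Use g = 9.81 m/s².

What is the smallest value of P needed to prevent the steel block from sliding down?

The steel block tends to slide down (tan θ > μ_s), so at the point of impending slip friction acts up-slope at its limit: f = μ_s N.
Perpendicular to the incline: N = m g cos θ + P sin θ.
Along the incline: P cos θ + μ_s N = m g sin θ, i.e. P cos θ + μ_s (m g cos θ + P sin θ) = m g sin θ.
Solving, P (cos θ + μ_s sin θ) = m g (sin θ − μ_s cos θ), so P = 746×0.06896/1.086 = 47.3 N.

P_min ≈ 47.3 N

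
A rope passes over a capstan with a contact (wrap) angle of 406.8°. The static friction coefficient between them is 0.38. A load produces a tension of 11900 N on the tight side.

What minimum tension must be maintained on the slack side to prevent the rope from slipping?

Capstan equation at impending slip: T_tight/T_slack = e^{μβ}.
β = 406.8° = 7.1 rad; e^{μβ} = e^{0.38×7.1} = 14.85.
T_slack = T_tight / e^{μβ} = 11900 / 14.85 = 801 N.

T_min ≈ 801 N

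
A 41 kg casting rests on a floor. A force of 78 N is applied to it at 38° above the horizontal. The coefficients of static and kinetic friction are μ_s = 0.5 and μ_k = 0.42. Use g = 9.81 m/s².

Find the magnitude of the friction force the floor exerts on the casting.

f ≈ 61.5 N

Vertical equilibrium gives N = m g − P sin α = 354.2 N.
Horizontally, friction must balance P cos α = 61.46 N.
μ_s N = 0.5 × 354.2 = 177.1 N.
61.46 ≤ 177.1 N → static; friction equals the required 61.5 N.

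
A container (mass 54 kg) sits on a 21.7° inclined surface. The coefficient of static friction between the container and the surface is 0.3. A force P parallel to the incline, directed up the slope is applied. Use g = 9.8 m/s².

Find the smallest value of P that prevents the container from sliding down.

The container tends to slide down (tan θ > μ_s), so at the point of impending slip friction acts up-slope at its limit: f = μ_s N.
P is parallel to the surface, so N = m g cos θ = 492 N.
Along the incline: P + μ_s N = m g sin θ, so P = 196 − 0.3×492 = 48.2 N.

P_min ≈ 48.2 N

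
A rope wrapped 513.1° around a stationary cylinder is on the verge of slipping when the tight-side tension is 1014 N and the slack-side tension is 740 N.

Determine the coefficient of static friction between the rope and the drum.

μ ≈ 0.0352

T₂/T₁ = e^{μβ} → μ = ln(T₂/T₁)/β.
β = 513.1° = 8.955 rad.
μ = ln(1014/740)/8.955 = ln(1.37)/8.955 = 0.0352.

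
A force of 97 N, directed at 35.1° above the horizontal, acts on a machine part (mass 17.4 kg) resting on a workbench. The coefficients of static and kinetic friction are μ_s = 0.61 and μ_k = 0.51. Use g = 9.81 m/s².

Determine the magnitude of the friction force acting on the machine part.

f ≈ 58.6 N

The vertical component of P reduces the normal force: N = m g − P sin α = 170.7 − 55.78 = 114.9 N.
Horizontally, friction must balance P cos α = 79.36 N.
μ_s N = 0.61 × 114.9 = 70.1 N.
The required friction exceeds μ_s N, so the machine part moves and f = μ_k N = 58.6 N.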